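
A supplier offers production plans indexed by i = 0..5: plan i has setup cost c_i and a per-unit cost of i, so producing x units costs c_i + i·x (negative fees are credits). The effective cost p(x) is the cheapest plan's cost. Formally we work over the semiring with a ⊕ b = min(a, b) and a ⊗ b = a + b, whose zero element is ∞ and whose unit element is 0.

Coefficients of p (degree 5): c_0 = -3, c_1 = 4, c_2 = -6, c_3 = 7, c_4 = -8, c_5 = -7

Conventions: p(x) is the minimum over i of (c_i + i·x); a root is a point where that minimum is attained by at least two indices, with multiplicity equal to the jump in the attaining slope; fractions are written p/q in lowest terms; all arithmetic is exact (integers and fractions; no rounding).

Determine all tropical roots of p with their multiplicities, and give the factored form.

hull edge (i=0, c=-3) to (i=2, c=-6): slope -3/2, span 2
hull edge (i=2, c=-6) to (i=4, c=-8): slope -1, span 2
hull edge (i=4, c=-8) to (i=5, c=-7): slope 1, span 1
Factored form: p(x) = -7 ⊗ (x ⊕ (-1)) ⊗ (x ⊕ 1) ⊗ (x ⊕ 1) ⊗ (x ⊕ 3/2) ⊗ (x ⊕ 3/2)
Answer: roots = -1 (mult 1), 1 (mult 2), 3/2 (mult 2)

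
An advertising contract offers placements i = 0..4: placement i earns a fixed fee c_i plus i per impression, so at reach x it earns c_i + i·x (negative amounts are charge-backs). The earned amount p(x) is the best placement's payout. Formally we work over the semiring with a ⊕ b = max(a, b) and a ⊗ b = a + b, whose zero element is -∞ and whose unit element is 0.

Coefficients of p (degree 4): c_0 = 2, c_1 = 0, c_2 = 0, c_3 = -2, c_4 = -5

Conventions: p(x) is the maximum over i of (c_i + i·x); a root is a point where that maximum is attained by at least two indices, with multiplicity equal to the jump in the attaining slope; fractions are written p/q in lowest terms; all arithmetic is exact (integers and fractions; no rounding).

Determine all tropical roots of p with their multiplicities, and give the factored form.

hull edge (i=0, c=2) to (i=2, c=0): slope -1, span 2
hull edge (i=2, c=0) to (i=3, c=-2): slope -2, span 1
hull edge (i=3, c=-2) to (i=4, c=-5): slope -3, span 1
Factored form: p(x) = -5 ⊗ (x ⊕ 1) ⊗ (x ⊕ 1) ⊗ (x ⊕ 2) ⊗ (x ⊕ 3)
Answer: roots = 1 (mult 2), 2 (mult 1), 3 (mult 1)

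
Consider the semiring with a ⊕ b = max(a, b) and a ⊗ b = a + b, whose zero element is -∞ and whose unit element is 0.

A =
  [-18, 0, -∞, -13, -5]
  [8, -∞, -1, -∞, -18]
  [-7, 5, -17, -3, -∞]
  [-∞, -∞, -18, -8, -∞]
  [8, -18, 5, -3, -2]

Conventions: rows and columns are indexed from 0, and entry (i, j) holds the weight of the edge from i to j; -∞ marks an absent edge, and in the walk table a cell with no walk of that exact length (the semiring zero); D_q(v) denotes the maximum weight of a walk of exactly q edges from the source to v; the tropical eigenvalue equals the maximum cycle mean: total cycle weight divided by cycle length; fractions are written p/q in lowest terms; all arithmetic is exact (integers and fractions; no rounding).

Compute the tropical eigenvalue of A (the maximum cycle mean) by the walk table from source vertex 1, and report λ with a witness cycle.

q=0: [-∞, 0, -∞, -∞, -∞]
q=1: [8, -∞, -1, -∞, -18]
q=2: [-8, 8, -13, -4, 3]
q=3: [16, -8, 8, 0, 1]
q=4: [9, 16, 6, 5, 11]
q=5: [24, 11, 16, 8, 9]
Optimal cycle mean attained by: cycle 0->1->0, total 0 + 8, length 2.
Answer: λ = 4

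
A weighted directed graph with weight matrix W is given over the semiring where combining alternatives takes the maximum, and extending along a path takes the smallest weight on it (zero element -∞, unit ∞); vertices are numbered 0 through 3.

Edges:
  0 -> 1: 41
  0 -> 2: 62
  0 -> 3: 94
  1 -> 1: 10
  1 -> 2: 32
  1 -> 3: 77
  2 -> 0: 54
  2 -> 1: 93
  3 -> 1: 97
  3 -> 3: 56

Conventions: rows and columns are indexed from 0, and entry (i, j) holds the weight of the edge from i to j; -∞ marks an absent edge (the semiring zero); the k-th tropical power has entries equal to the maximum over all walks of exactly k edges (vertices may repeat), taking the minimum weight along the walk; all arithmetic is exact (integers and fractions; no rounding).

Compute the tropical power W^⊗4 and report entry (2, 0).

W^⊗2:
  [54, 94, 32, 56]
  [32, 77, 10, 56]
  [-∞, 41, 54, 77]
  [-∞, 56, 32, 77]
W^⊗3:
  [32, 56, 54, 77]
  [10, 56, 32, 77]
  [54, 77, 32, 56]
  [32, 77, 32, 56]
W^⊗4:
  [54, 77, 32, 56]
  [32, 77, 32, 56]
  [32, 56, 54, 77]
  [32, 56, 32, 77]
Key observation: the optimum is the walk 2->0->1->2->0, with weight 54 min 41 min 32 min 54 = 32.
Optimal value attained by: walk 2->0->1->2->0.
Answer: (W^⊗4)[2][0] = 32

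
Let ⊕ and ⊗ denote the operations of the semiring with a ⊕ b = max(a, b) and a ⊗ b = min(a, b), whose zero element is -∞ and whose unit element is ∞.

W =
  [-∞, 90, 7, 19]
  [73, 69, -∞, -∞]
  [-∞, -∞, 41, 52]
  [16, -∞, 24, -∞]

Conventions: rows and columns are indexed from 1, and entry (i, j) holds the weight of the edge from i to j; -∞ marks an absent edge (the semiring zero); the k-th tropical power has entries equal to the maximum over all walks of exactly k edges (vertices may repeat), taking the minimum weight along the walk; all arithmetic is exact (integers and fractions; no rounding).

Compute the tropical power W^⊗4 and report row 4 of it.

W^⊗2:
  [73, 69, 19, 7]
  [69, 73, 7, 19]
  [16, -∞, 41, 41]
  [-∞, 16, 24, 24]
W^⊗3:
  [69, 73, 19, 19]
  [73, 69, 19, 19]
  [16, 16, 41, 41]
  [16, 16, 24, 24]
W^⊗4:
  [73, 69, 19, 19]
  [69, 73, 19, 19]
  [16, 16, 41, 41]
  [16, 16, 24, 24]
Answer: row 4 of W^⊗4 = [16, 16, 24, 24]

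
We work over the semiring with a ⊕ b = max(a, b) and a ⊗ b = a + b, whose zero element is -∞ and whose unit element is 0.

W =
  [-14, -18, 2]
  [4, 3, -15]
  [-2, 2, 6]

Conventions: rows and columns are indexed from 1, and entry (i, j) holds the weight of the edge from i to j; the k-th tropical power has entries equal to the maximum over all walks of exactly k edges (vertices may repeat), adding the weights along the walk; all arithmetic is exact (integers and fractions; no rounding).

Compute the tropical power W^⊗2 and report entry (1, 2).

W^⊗2:
  [0, 4, 8]
  [7, 6, 6]
  [6, 8, 12]
Key observation: the optimum is the walk 1->3->2, with weight 2 + 2 = 4.
Optimal value attained by: walk 1->3->2.
Answer: (W^⊗2)[1][2] = 4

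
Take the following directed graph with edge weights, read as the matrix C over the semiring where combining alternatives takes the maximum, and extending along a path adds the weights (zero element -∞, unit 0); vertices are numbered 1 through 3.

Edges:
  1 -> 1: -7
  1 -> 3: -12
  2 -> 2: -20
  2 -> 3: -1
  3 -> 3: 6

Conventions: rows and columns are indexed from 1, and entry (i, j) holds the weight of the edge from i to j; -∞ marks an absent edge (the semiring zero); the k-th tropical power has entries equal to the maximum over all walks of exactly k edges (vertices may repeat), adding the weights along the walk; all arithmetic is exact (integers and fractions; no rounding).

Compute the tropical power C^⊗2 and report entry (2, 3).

C^⊗2:
  [-14, -∞, -6]
  [-∞, -40, 5]
  [-∞, -∞, 12]
Key observation: the optimum is the walk 2->3->3, with weight (-1) + 6 = 5.
Optimal value attained by: walk 2->3->3.
Answer: (C^⊗2)[2][3] = 5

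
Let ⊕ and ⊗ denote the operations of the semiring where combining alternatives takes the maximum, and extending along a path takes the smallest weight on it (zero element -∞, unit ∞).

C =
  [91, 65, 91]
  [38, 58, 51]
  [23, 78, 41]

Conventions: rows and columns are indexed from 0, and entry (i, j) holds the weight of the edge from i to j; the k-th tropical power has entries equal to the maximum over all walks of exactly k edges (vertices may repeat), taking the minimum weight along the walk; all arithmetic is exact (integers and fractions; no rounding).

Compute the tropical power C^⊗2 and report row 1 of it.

C^⊗2:
  [91, 78, 91]
  [38, 58, 51]
  [38, 58, 51]
Answer: row 1 of C^⊗2 = [38, 58, 51]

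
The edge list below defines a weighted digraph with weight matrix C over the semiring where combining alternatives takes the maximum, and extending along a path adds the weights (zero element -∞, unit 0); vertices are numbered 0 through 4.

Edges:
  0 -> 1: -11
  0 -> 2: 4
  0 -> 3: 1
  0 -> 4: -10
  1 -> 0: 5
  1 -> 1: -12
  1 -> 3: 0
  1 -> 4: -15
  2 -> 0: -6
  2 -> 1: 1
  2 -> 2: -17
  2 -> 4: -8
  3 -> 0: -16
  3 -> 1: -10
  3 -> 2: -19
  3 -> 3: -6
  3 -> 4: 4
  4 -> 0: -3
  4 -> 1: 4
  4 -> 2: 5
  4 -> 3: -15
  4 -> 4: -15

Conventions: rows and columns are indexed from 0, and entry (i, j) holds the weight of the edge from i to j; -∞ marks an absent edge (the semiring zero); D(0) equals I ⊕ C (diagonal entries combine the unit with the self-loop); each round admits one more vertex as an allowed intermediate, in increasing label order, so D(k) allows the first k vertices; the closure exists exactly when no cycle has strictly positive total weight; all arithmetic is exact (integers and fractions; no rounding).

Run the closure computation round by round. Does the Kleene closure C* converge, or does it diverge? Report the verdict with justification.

D(0):
  [0, -11, 4, 1, -10]
  [5, 0, -∞, 0, -15]
  [-6, 1, 0, -∞, -8]
  [-16, -10, -19, 0, 4]
  [-3, 4, 5, -15, 0]
D(1):
  [0, -11, 4, 1, -10]
  [5, 0, 9, 6, -5]
  [-6, 1, 0, -5, -8]
  [-16, -10, -12, 0, 4]
  [-3, 4, 5, -2, 0]
Detection: at round 2, diagonal entry (2, 2) turns strictly positive.
Key observation: the cycle 2->1->0->2 has total weight 1 + 5 + 4, which is strictly positive.
Answer: DIVERGES — positive cycle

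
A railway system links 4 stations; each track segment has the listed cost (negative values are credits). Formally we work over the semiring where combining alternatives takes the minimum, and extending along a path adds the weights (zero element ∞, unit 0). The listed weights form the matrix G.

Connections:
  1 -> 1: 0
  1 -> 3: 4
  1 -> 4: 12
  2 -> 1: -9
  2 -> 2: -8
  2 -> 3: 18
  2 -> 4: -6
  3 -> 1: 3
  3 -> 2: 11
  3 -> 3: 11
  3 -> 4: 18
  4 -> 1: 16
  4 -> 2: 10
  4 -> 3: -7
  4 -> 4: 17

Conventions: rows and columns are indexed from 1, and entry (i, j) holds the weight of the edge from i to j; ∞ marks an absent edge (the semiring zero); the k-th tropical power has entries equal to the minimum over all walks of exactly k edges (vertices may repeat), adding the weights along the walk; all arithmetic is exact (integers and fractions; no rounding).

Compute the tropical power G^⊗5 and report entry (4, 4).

G^⊗2:
  [0, 15, 4, 12]
  [-17, -16, -13, -14]
  [2, 3, 7, 5]
  [-4, 2, 4, 4]
G^⊗3:
  [0, 7, 4, 9]
  [-25, -24, -21, -22]
  [-6, -5, -2, -3]
  [-7, -6, -3, -4]
G^⊗4:
  [-2, -1, 2, 1]
  [-33, -32, -29, -30]
  [-14, -13, -10, -11]
  [-15, -14, -11, -12]
G^⊗5:
  [-10, -9, -6, -7]
  [-41, -40, -37, -38]
  [-22, -21, -18, -19]
  [-23, -22, -19, -20]
Key observation: the optimum is the walk 4->2->2->2->2->4, with weight 10 + (-8) + (-8) + (-8) + (-6) = -20.
Optimal value attained by: walk 4->2->2->2->2->4.
Answer: (G^⊗5)[4][4] = -20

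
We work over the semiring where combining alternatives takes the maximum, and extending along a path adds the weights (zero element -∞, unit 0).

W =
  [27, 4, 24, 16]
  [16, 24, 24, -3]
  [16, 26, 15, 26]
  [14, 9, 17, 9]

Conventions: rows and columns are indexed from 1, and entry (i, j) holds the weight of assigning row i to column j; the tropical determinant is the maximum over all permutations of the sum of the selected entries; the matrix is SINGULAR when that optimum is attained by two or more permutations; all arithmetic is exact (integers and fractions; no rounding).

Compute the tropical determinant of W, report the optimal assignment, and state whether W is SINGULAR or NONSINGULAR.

σ = (1, 2, 3, 4): 27 + 24 + 15 + 9 = 75
σ = (1, 2, 4, 3): 27 + 24 + 26 + 17 = 94
σ = (1, 3, 2, 4): 27 + 24 + 26 + 9 = 86
σ = (1, 3, 4, 2): 27 + 24 + 26 + 9 = 86
σ = (1, 4, 2, 3): 27 + (-3) + 26 + 17 = 67
σ = (1, 4, 3, 2): 27 + (-3) + 15 + 9 = 48
σ = (2, 1, 3, 4): 4 + 16 + 15 + 9 = 44
σ = (2, 1, 4, 3): 4 + 16 + 26 + 17 = 63
σ = (2, 3, 1, 4): 4 + 24 + 16 + 9 = 53
σ = (2, 3, 4, 1): 4 + 24 + 26 + 14 = 68
σ = (2, 4, 1, 3): 4 + (-3) + 16 + 17 = 34
σ = (2, 4, 3, 1): 4 + (-3) + 15 + 14 = 30
σ = (3, 1, 2, 4): 24 + 16 + 26 + 9 = 75
σ = (3, 1, 4, 2): 24 + 16 + 26 + 9 = 75
σ = (3, 2, 1, 4): 24 + 24 + 16 + 9 = 73
σ = (3, 2, 4, 1): 24 + 24 + 26 + 14 = 88
σ = (3, 4, 1, 2): 24 + (-3) + 16 + 9 = 46
σ = (3, 4, 2, 1): 24 + (-3) + 26 + 14 = 61
σ = (4, 1, 2, 3): 16 + 16 + 26 + 17 = 75
σ = (4, 1, 3, 2): 16 + 16 + 15 + 9 = 56
σ = (4, 2, 1, 3): 16 + 24 + 16 + 17 = 73
σ = (4, 2, 3, 1): 16 + 24 + 15 + 14 = 69
σ = (4, 3, 1, 2): 16 + 24 + 16 + 9 = 65
σ = (4, 3, 2, 1): 16 + 24 + 26 + 14 = 80
Optimal value attained by: σ = (1, 2, 4, 3).
Answer: det⊕(W) = 94; verdict: NONSINGULAR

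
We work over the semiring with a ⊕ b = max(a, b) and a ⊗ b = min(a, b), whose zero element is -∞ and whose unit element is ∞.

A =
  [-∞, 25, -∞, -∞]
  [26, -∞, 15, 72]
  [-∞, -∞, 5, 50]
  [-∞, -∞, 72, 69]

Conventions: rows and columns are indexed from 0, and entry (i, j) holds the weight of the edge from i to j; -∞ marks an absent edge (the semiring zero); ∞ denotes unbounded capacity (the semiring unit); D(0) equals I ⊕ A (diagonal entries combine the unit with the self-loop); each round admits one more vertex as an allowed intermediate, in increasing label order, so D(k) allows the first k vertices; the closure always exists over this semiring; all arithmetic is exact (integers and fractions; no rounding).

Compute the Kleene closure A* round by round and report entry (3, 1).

D(0):
  [∞, 25, -∞, -∞]
  [26, ∞, 15, 72]
  [-∞, -∞, ∞, 50]
  [-∞, -∞, 72, ∞]
D(1):
  [∞, 25, -∞, -∞]
  [26, ∞, 15, 72]
  [-∞, -∞, ∞, 50]
  [-∞, -∞, 72, ∞]
D(2):
  [∞, 25, 15, 25]
  [26, ∞, 15, 72]
  [-∞, -∞, ∞, 50]
  [-∞, -∞, 72, ∞]
D(3):
  [∞, 25, 15, 25]
  [26, ∞, 15, 72]
  [-∞, -∞, ∞, 50]
  [-∞, -∞, 72, ∞]
D(4):
  [∞, 25, 25, 25]
  [26, ∞, 72, 72]
  [-∞, -∞, ∞, 50]
  [-∞, -∞, 72, ∞]
Answer: A*[3][1] = -∞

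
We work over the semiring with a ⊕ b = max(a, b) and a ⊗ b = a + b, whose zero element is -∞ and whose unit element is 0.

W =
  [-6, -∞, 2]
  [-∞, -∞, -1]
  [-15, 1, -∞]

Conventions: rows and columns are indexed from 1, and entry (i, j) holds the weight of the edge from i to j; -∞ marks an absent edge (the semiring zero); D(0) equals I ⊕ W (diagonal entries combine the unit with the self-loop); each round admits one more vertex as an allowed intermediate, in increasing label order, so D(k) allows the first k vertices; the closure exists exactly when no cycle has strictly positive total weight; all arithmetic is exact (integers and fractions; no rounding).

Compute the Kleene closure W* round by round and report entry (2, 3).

D(0):
  [0, -∞, 2]
  [-∞, 0, -1]
  [-15, 1, 0]
D(1):
  [0, -∞, 2]
  [-∞, 0, -1]
  [-15, 1, 0]
D(2):
  [0, -∞, 2]
  [-∞, 0, -1]
  [-15, 1, 0]
D(3):
  [0, 3, 2]
  [-16, 0, -1]
  [-15, 1, 0]
Answer: W*[2][3] = -1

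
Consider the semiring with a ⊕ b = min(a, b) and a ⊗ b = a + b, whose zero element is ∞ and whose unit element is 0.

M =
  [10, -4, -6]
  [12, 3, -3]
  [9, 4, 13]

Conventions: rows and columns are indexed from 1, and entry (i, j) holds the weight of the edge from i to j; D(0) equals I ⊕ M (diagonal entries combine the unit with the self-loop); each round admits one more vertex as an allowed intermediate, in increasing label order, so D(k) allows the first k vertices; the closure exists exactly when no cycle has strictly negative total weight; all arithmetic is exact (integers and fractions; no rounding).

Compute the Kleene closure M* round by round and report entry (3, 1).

D(0):
  [0, -4, -6]
  [12, 0, -3]
  [9, 4, 0]
D(1):
  [0, -4, -6]
  [12, 0, -3]
  [9, 4, 0]
D(2):
  [0, -4, -7]
  [12, 0, -3]
  [9, 4, 0]
D(3):
  [0, -4, -7]
  [6, 0, -3]
  [9, 4, 0]
Answer: M*[3][1] = 9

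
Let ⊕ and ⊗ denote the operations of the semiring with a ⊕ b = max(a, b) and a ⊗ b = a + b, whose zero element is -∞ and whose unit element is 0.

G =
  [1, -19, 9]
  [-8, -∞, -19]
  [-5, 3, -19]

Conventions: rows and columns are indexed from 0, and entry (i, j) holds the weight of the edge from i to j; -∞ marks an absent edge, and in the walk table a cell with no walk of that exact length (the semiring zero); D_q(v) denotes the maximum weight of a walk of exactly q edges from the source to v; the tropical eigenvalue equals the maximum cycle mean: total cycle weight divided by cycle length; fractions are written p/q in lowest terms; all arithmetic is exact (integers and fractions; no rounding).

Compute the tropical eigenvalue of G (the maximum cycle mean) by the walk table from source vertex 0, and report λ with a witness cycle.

q=0: [0, -∞, -∞]
q=1: [1, -19, 9]
q=2: [4, 12, 10]
q=3: [5, 13, 13]
Optimal cycle mean attained by: cycle 0->2->0, total 9 + (-5), length 2.
Answer: λ = 2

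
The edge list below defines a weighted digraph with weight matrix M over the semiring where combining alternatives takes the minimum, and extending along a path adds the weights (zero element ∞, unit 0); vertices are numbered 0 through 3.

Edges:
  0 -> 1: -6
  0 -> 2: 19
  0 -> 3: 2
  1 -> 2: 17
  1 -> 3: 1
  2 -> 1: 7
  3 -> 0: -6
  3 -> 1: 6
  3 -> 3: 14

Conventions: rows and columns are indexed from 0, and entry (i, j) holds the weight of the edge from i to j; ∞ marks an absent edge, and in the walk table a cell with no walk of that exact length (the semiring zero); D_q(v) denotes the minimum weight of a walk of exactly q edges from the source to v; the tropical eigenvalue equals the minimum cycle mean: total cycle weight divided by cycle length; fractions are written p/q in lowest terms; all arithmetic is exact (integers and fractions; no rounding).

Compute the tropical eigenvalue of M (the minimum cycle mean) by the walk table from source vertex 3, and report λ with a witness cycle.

q=0: [∞, ∞, ∞, 0]
q=1: [-6, 6, ∞, 14]
q=2: [8, -12, 13, -4]
q=3: [-10, 2, 5, -11]
q=4: [-17, -16, 9, -8]
Optimal cycle mean attained by: cycle 0->1->3->0, total (-6) + 1 + (-6), length 3.
Answer: λ = -11/3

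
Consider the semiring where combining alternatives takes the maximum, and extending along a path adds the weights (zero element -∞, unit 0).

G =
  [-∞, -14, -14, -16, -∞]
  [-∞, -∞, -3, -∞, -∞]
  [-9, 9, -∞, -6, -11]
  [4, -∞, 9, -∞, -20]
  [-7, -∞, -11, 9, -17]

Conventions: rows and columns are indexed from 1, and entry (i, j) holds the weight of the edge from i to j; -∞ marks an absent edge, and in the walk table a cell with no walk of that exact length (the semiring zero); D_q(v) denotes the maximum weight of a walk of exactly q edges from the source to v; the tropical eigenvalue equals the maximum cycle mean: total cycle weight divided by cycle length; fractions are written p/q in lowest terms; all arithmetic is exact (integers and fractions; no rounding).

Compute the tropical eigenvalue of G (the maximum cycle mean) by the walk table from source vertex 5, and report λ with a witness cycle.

q=0: [-∞, -∞, -∞, -∞, 0]
q=1: [-7, -∞, -11, 9, -17]
q=2: [13, -2, 18, -8, -11]
q=3: [9, 27, 1, 12, 7]
q=4: [16, 10, 24, 16, -8]
q=5: [20, 33, 25, 18, 13]
Optimal cycle mean attained by: cycle 2->3->2, total (-3) + 9, length 2.
Answer: λ = 3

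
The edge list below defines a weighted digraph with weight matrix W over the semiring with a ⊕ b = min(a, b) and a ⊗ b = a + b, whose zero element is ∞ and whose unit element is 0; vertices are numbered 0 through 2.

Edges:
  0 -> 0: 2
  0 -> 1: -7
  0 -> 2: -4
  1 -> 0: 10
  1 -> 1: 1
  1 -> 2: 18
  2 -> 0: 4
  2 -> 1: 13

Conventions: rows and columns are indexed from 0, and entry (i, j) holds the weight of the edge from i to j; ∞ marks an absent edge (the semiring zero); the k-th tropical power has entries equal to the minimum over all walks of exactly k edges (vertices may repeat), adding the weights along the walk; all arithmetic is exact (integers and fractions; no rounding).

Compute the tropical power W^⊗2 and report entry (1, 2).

W^⊗2:
  [0, -6, -2]
  [11, 2, 6]
  [6, -3, 0]
Key observation: the optimum is the walk 1->0->2, with weight 10 + (-4) = 6.
Optimal value attained by: walk 1->0->2.
Answer: (W^⊗2)[1][2] = 6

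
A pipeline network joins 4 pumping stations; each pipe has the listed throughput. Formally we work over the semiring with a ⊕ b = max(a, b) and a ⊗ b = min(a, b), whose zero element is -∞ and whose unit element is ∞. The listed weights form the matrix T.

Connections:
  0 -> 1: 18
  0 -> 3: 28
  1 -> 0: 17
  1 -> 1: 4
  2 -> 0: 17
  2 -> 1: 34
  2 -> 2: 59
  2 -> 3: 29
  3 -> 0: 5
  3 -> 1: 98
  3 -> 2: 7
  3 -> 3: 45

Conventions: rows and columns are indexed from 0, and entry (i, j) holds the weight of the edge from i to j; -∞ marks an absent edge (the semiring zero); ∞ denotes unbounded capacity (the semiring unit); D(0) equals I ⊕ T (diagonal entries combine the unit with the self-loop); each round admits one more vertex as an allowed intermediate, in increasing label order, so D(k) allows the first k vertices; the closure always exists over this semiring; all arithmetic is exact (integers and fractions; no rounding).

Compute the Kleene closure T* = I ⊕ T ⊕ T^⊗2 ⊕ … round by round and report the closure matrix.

D(0):
  [∞, 18, -∞, 28]
  [17, ∞, -∞, -∞]
  [17, 34, ∞, 29]
  [5, 98, 7, ∞]
D(1):
  [∞, 18, -∞, 28]
  [17, ∞, -∞, 17]
  [17, 34, ∞, 29]
  [5, 98, 7, ∞]
D(2):
  [∞, 18, -∞, 28]
  [17, ∞, -∞, 17]
  [17, 34, ∞, 29]
  [17, 98, 7, ∞]
D(3):
  [∞, 18, -∞, 28]
  [17, ∞, -∞, 17]
  [17, 34, ∞, 29]
  [17, 98, 7, ∞]
D(4):
  [∞, 28, 7, 28]
  [17, ∞, 7, 17]
  [17, 34, ∞, 29]
  [17, 98, 7, ∞]
Answer: T* = [[∞, 28, 7, 28], [17, ∞, 7, 17], [17, 34, ∞, 29], [17, 98, 7, ∞]]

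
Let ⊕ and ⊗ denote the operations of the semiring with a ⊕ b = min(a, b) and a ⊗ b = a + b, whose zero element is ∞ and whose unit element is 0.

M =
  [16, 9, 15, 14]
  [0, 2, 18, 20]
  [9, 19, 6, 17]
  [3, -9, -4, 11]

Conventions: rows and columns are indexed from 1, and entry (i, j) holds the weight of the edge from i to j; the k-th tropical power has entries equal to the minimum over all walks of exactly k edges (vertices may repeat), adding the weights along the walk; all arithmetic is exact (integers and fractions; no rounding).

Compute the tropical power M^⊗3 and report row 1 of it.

M^⊗2:
  [9, 5, 10, 25]
  [2, 4, 15, 14]
  [15, 8, 12, 23]
  [-9, -7, 2, 11]
M^⊗3:
  [5, 7, 16, 23]
  [4, 5, 10, 16]
  [8, 10, 18, 28]
  [-7, -5, 6, 5]
Answer: row 1 of M^⊗3 = [5, 7, 16, 23]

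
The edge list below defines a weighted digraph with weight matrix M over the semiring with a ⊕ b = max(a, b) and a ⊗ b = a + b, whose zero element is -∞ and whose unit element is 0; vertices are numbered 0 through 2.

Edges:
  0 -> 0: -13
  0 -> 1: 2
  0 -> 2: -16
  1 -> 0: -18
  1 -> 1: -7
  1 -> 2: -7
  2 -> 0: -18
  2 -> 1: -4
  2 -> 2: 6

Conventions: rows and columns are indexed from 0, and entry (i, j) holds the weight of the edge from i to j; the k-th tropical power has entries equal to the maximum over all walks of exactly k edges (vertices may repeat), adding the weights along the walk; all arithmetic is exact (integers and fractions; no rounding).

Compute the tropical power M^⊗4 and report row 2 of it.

M^⊗2:
  [-16, -5, -5]
  [-25, -11, -1]
  [-12, 2, 12]
M^⊗3:
  [-23, -9, 1]
  [-19, -5, 5]
  [-6, 8, 18]
M^⊗4:
  [-17, -3, 7]
  [-13, 1, 11]
  [0, 14, 24]
Answer: row 2 of M^⊗4 = [0, 14, 24]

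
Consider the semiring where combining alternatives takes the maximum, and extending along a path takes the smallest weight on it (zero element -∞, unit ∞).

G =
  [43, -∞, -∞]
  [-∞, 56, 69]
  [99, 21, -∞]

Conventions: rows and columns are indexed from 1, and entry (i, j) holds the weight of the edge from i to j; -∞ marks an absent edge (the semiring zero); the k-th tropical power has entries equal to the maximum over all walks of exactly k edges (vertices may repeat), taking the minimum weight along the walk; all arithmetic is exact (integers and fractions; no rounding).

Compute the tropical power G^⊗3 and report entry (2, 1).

G^⊗2:
  [43, -∞, -∞]
  [69, 56, 56]
  [43, 21, 21]
G^⊗3:
  [43, -∞, -∞]
  [56, 56, 56]
  [43, 21, 21]
Key observation: the optimum is the walk 2->2->3->1, with weight 56 min 69 min 99 = 56.
Optimal value attained by: walk 2->2->3->1.
Answer: (G^⊗3)[2][1] = 56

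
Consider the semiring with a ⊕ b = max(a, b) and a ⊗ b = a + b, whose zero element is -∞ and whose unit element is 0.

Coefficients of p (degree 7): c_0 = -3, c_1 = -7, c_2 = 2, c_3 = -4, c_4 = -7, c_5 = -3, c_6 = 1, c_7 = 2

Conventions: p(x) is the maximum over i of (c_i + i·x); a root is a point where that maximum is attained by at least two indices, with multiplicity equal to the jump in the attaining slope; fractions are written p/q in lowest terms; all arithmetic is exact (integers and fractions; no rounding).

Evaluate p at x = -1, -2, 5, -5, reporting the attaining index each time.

p(-1) = max(-3+0·(-1)=-3, -7+1·(-1)=-8, 2+2·(-1)=0, -4+3·(-1)=-7, -7+4·(-1)=-11, -3+5·(-1)=-8, 1+6·(-1)=-5, 2+7·(-1)=-5) = 0 (attained by i=2)
p(-2) = max(-3+0·(-2)=-3, -7+1·(-2)=-9, 2+2·(-2)=-2, -4+3·(-2)=-10, -7+4·(-2)=-15, -3+5·(-2)=-13, 1+6·(-2)=-11, 2+7·(-2)=-12) = -2 (attained by i=2)
p(5) = max(-3+0·5=-3, -7+1·5=-2, 2+2·5=12, -4+3·5=11, -7+4·5=13, -3+5·5=22, 1+6·5=31, 2+7·5=37) = 37 (attained by i=7)
p(-5) = max(-3+0·(-5)=-3, -7+1·(-5)=-12, 2+2·(-5)=-8, -4+3·(-5)=-19, -7+4·(-5)=-27, -3+5·(-5)=-28, 1+6·(-5)=-29, 2+7·(-5)=-33) = -3 (attained by i=0)
Answer: p(-1) = 0; p(-2) = -2; p(5) = 37; p(-5) = -3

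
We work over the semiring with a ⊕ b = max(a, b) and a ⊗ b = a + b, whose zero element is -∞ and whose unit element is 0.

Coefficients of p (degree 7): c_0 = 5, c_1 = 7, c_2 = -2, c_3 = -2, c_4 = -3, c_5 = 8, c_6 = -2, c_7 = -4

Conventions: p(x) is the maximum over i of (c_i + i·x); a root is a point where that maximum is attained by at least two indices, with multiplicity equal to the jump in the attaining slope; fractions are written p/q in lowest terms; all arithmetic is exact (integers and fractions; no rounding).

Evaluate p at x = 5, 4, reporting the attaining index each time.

p(5) = max(5+0·5=5, 7+1·5=12, -2+2·5=8, -2+3·5=13, -3+4·5=17, 8+5·5=33, -2+6·5=28, -4+7·5=31) = 33 (attained by i=5)
p(4) = max(5+0·4=5, 7+1·4=11, -2+2·4=6, -2+3·4=10, -3+4·4=13, 8+5·4=28, -2+6·4=22, -4+7·4=24) = 28 (attained by i=5)
Answer: p(5) = 33; p(4) = 28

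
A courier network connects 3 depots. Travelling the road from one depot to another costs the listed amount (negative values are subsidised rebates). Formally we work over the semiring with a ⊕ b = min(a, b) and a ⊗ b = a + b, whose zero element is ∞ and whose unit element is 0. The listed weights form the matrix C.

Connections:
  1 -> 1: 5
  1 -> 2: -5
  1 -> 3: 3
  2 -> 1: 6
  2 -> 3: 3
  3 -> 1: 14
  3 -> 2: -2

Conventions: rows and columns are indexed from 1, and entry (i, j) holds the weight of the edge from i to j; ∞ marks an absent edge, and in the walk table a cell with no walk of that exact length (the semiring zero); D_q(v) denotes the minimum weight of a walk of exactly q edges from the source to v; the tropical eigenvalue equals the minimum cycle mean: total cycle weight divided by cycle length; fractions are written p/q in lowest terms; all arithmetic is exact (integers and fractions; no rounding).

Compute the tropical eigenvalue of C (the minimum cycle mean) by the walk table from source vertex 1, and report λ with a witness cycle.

q=0: [0, ∞, ∞]
q=1: [5, -5, 3]
q=2: [1, 0, -2]
q=3: [6, -4, 3]
Optimal cycle mean attained by: cycle 1->2->1, total (-5) + 6, length 2.
Answer: λ = 1/2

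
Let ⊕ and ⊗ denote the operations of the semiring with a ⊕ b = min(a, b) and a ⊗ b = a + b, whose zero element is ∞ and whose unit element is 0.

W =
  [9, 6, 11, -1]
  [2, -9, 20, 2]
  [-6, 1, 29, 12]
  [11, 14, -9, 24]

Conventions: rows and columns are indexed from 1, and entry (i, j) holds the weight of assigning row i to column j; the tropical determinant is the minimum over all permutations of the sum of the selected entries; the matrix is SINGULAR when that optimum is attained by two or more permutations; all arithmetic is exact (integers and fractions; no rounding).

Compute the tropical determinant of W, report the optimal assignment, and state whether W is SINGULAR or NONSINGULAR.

σ = (1, 2, 3, 4): 9 + (-9) + 29 + 24 = 53
σ = (1, 2, 4, 3): 9 + (-9) + 12 + (-9) = 3
σ = (1, 3, 2, 4): 9 + 20 + 1 + 24 = 54
σ = (1, 3, 4, 2): 9 + 20 + 12 + 14 = 55
σ = (1, 4, 2, 3): 9 + 2 + 1 + (-9) = 3
σ = (1, 4, 3, 2): 9 + 2 + 29 + 14 = 54
σ = (2, 1, 3, 4): 6 + 2 + 29 + 24 = 61
σ = (2, 1, 4, 3): 6 + 2 + 12 + (-9) = 11
σ = (2, 3, 1, 4): 6 + 20 + (-6) + 24 = 44
σ = (2, 3, 4, 1): 6 + 20 + 12 + 11 = 49
σ = (2, 4, 1, 3): 6 + 2 + (-6) + (-9) = -7
σ = (2, 4, 3, 1): 6 + 2 + 29 + 11 = 48
σ = (3, 1, 2, 4): 11 + 2 + 1 + 24 = 38
σ = (3, 1, 4, 2): 11 + 2 + 12 + 14 = 39
σ = (3, 2, 1, 4): 11 + (-9) + (-6) + 24 = 20
σ = (3, 2, 4, 1): 11 + (-9) + 12 + 11 = 25
σ = (3, 4, 1, 2): 11 + 2 + (-6) + 14 = 21
σ = (3, 4, 2, 1): 11 + 2 + 1 + 11 = 25
σ = (4, 1, 2, 3): (-1) + 2 + 1 + (-9) = -7
σ = (4, 1, 3, 2): (-1) + 2 + 29 + 14 = 44
σ = (4, 2, 1, 3): (-1) + (-9) + (-6) + (-9) = -25
σ = (4, 2, 3, 1): (-1) + (-9) + 29 + 11 = 30
σ = (4, 3, 1, 2): (-1) + 20 + (-6) + 14 = 27
σ = (4, 3, 2, 1): (-1) + 20 + 1 + 11 = 31
Optimal value attained by: σ = (4, 2, 1, 3).
Answer: det⊕(W) = -25; verdict: NONSINGULAR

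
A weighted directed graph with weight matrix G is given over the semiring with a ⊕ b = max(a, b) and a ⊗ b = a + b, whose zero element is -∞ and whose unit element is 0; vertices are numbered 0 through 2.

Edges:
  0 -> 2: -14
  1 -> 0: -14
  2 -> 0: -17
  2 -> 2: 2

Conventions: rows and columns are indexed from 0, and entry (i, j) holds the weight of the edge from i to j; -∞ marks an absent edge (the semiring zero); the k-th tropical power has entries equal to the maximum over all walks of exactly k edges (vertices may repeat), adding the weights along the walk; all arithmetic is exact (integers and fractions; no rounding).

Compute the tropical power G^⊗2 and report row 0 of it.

G^⊗2:
  [-31, -∞, -12]
  [-∞, -∞, -28]
  [-15, -∞, 4]
Answer: row 0 of G^⊗2 = [-31, -∞, -12]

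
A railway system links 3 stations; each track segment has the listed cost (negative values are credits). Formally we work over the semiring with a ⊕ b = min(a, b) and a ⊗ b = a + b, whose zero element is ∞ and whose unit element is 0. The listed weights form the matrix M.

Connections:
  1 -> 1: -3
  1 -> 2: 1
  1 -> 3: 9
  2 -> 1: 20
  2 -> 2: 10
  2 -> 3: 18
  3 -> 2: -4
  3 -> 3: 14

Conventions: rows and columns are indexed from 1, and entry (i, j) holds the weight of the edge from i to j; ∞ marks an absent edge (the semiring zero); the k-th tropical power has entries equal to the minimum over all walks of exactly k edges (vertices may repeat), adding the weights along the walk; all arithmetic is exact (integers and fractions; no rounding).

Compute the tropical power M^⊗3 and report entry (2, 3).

M^⊗2:
  [-6, -2, 6]
  [17, 14, 28]
  [16, 6, 14]
M^⊗3:
  [-9, -5, 3]
  [14, 18, 26]
  [13, 10, 24]
Key observation: the optimum is the walk 2->1->1->3, with weight 20 + (-3) + 9 = 26.
Optimal value attained by: walk 2->1->1->3.
Answer: (M^⊗3)[2][3] = 26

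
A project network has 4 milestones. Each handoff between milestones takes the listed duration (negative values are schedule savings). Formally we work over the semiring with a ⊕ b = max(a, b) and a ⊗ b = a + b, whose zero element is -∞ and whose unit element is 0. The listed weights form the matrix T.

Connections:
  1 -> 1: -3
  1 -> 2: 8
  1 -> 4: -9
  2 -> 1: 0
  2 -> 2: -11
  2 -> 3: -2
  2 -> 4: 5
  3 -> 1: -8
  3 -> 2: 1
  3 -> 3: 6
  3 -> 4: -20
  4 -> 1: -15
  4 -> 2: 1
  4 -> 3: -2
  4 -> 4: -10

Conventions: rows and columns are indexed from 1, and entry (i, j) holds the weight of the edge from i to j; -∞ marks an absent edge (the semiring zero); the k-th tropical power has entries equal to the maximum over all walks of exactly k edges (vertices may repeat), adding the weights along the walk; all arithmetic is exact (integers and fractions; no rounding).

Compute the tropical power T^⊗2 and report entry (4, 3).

T^⊗2:
  [8, 5, 6, 13]
  [-3, 8, 4, -5]
  [1, 7, 12, 6]
  [1, -1, 4, 6]
Key observation: the optimum is the walk 4->3->3, with weight (-2) + 6 = 4.
Optimal value attained by: walk 4->3->3.
Answer: (T^⊗2)[4][3] = 4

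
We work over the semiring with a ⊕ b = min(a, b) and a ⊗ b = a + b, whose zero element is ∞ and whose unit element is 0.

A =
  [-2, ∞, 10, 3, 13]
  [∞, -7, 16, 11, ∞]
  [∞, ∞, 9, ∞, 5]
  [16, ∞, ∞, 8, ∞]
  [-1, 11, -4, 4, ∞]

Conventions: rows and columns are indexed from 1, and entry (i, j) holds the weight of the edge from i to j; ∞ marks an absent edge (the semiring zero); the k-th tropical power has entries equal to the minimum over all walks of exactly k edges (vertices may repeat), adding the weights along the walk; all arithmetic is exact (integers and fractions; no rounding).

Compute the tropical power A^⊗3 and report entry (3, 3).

A^⊗2:
  [-4, 24, 8, 1, 11]
  [27, -14, 9, 4, 21]
  [4, 16, 1, 9, 14]
  [14, ∞, 26, 16, 29]
  [-3, 4, 5, 2, 1]
A^⊗3:
  [-6, 17, 6, -1, 9]
  [20, -21, 2, -3, 14]
  [2, 9, 10, 7, 6]
  [12, 40, 24, 17, 27]
  [-5, -3, -3, 0, 10]
Key observation: the optimum is the walk 3->3->5->3, with weight 9 + 5 + (-4) = 10.
Optimal value attained by: walk 3->3->5->3.
Answer: (A^⊗3)[3][3] = 10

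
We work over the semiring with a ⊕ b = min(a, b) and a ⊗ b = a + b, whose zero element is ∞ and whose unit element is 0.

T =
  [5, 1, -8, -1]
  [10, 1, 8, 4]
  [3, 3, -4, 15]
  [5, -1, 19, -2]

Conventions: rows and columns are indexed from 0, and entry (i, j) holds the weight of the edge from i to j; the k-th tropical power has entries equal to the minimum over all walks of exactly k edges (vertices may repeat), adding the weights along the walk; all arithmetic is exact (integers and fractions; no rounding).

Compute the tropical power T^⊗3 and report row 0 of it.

T^⊗2:
  [-5, -5, -12, -3]
  [9, 2, 2, 2]
  [-1, -1, -8, 2]
  [3, -3, -3, -4]
T^⊗3:
  [-9, -9, -16, -6]
  [5, 1, -2, 0]
  [-5, -5, -12, -2]
  [0, -5, -7, -6]
Answer: row 0 of T^⊗3 = [-9, -9, -16, -6]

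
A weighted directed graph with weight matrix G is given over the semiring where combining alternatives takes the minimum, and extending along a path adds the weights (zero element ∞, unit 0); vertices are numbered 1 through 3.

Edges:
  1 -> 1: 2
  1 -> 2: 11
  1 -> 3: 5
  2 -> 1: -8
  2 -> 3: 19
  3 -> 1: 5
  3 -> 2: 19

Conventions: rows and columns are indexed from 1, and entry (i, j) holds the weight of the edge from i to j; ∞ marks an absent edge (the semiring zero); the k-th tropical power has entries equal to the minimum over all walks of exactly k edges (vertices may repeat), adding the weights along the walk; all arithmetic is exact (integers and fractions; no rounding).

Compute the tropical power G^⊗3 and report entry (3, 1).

G^⊗2:
  [3, 13, 7]
  [-6, 3, -3]
  [7, 16, 10]
G^⊗3:
  [5, 14, 8]
  [-5, 5, -1]
  [8, 18, 12]
Key observation: the optimum is the walk 3->1->2->1, with weight 5 + 11 + (-8) = 8.
Optimal value attained by: walk 3->1->2->1.
Answer: (G^⊗3)[3][1] = 8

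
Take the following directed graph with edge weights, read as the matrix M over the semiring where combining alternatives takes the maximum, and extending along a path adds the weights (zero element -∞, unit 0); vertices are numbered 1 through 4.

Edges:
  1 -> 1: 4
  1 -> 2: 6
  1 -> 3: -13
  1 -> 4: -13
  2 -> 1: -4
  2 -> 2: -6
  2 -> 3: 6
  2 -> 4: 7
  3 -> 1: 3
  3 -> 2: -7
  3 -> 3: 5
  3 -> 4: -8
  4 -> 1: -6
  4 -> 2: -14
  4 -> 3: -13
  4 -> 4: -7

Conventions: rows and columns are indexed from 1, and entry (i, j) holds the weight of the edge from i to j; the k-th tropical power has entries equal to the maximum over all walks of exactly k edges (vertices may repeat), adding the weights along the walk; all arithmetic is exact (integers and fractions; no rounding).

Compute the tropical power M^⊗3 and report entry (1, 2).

M^⊗2:
  [8, 10, 12, 13]
  [9, 2, 11, 1]
  [8, 9, 10, 0]
  [-2, 0, -8, -7]
M^⊗3:
  [15, 14, 17, 17]
  [14, 15, 16, 9]
  [13, 14, 15, 16]
  [2, 4, 6, 7]
Key observation: the optimum is the walk 1->1->1->2, with weight 4 + 4 + 6 = 14.
Optimal value attained by: walk 1->1->1->2.
Answer: (M^⊗3)[1][2] = 14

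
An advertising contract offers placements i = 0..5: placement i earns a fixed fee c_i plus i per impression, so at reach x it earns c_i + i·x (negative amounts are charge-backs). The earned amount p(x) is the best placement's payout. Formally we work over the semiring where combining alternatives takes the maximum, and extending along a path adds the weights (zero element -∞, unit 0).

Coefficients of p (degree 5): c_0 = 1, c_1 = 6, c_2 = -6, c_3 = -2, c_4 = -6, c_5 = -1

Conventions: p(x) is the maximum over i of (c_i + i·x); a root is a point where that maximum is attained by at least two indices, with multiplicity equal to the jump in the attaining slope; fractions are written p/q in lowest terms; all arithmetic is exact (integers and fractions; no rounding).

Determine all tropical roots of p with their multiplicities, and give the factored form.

hull edge (i=0, c=1) to (i=1, c=6): slope 5, span 1
hull edge (i=1, c=6) to (i=5, c=-1): slope -7/4, span 4
Factored form: p(x) = -1 ⊗ (x ⊕ (-5)) ⊗ (x ⊕ 7/4) ⊗ (x ⊕ 7/4) ⊗ (x ⊕ 7/4) ⊗ (x ⊕ 7/4)
Answer: roots = -5 (mult 1), 7/4 (mult 4)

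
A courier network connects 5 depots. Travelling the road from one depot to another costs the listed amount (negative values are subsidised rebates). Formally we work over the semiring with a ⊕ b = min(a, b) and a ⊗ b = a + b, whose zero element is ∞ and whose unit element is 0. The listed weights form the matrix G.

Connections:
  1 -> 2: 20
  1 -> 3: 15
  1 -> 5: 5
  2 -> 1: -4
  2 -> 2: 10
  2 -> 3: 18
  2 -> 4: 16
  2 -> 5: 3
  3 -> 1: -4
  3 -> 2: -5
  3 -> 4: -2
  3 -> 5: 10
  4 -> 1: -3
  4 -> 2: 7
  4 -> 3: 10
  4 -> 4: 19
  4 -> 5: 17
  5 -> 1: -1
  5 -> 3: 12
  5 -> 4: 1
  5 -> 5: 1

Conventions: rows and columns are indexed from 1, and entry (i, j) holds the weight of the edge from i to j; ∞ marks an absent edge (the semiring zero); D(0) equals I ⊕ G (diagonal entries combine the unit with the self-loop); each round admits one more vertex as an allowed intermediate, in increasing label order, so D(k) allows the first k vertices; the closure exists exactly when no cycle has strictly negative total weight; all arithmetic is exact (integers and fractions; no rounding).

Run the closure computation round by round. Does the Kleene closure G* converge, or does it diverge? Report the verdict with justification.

D(0):
  [0, 20, 15, ∞, 5]
  [-4, 0, 18, 16, 3]
  [-4, -5, 0, -2, 10]
  [-3, 7, 10, 0, 17]
  [-1, ∞, 12, 1, 0]
D(1):
  [0, 20, 15, ∞, 5]
  [-4, 0, 11, 16, 1]
  [-4, -5, 0, -2, 1]
  [-3, 7, 10, 0, 2]
  [-1, 19, 12, 1, 0]
D(2):
  [0, 20, 15, 36, 5]
  [-4, 0, 11, 16, 1]
  [-9, -5, 0, -2, -4]
  [-3, 7, 10, 0, 2]
  [-1, 19, 12, 1, 0]
D(3):
  [0, 10, 15, 13, 5]
  [-4, 0, 11, 9, 1]
  [-9, -5, 0, -2, -4]
  [-3, 5, 10, 0, 2]
  [-1, 7, 12, 1, 0]
D(4):
  [0, 10, 15, 13, 5]
  [-4, 0, 11, 9, 1]
  [-9, -5, 0, -2, -4]
  [-3, 5, 10, 0, 2]
  [-2, 6, 11, 1, 0]
D(5):
  [0, 10, 15, 6, 5]
  [-4, 0, 11, 2, 1]
  [-9, -5, 0, -3, -4]
  [-3, 5, 10, 0, 2]
  [-2, 6, 11, 1, 0]
Key observation: every diagonal entry stays at the unit through all rounds, so no improving cycle exists.
Answer: CONVERGES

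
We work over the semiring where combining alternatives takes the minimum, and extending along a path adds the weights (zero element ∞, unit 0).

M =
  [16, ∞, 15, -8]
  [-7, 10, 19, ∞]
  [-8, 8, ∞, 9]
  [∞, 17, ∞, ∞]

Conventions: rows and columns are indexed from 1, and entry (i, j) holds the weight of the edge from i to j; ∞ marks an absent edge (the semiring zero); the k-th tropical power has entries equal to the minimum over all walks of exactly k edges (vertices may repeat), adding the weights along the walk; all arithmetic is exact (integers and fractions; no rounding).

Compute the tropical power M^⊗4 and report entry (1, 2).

M^⊗2:
  [7, 9, 31, 8]
  [3, 20, 8, -15]
  [1, 18, 7, -16]
  [10, 27, 36, ∞]
M^⊗3:
  [2, 19, 22, -1]
  [0, 2, 18, -5]
  [-1, 1, 16, -7]
  [20, 37, 25, 2]
M^⊗4:
  [12, 16, 17, -6]
  [-5, 12, 15, -8]
  [-6, 10, 14, -9]
  [17, 19, 35, 12]
Key observation: the optimum is the walk 1->3->1->4->2, with weight 15 + (-8) + (-8) + 17 = 16.
Optimal value attained by: walk 1->3->1->4->2.
Answer: (M^⊗4)[1][2] = 16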